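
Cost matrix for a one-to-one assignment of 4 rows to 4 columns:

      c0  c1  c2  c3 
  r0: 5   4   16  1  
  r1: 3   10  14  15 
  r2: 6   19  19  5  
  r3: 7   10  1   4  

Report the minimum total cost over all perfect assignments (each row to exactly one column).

optimal assignment: row0→col1 (cost 4), row1→col0 (cost 3), row2→col3 (cost 5), row3→col2 (cost 1)
total = 4 + 3 + 5 + 1 = 13

Minimum assignment cost: 13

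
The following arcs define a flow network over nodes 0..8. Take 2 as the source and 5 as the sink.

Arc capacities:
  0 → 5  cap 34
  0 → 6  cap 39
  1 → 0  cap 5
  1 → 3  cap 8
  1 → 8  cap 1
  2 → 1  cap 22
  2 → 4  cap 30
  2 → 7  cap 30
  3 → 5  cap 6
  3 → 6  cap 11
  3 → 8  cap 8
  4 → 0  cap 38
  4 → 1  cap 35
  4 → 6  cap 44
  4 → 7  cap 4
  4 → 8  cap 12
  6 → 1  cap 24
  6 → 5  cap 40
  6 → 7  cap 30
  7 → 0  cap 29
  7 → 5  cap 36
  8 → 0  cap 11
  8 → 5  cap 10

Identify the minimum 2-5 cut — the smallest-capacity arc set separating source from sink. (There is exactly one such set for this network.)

augment #1: 2→7→5 push 30
augment #2: 2→1→0→5 push 5
augment #3: 2→1→3→5 push 6
augment #4: 2→1→8→5 push 1
augment #5: 2→4→0→5 push 29
augment #6: 2→4→6→5 push 1
augment #7: 2→1→3→6→5 push 2
max flow = 74; residual-reachable set from 2 gives S-side
cut edges (S→T): {(1,0), (1,3), (1,8), (2,4), (2,7)} total cap 74

Min-cut arcs: {(1,0), (1,3), (1,8), (2,4), (2,7)} (total capacity 74)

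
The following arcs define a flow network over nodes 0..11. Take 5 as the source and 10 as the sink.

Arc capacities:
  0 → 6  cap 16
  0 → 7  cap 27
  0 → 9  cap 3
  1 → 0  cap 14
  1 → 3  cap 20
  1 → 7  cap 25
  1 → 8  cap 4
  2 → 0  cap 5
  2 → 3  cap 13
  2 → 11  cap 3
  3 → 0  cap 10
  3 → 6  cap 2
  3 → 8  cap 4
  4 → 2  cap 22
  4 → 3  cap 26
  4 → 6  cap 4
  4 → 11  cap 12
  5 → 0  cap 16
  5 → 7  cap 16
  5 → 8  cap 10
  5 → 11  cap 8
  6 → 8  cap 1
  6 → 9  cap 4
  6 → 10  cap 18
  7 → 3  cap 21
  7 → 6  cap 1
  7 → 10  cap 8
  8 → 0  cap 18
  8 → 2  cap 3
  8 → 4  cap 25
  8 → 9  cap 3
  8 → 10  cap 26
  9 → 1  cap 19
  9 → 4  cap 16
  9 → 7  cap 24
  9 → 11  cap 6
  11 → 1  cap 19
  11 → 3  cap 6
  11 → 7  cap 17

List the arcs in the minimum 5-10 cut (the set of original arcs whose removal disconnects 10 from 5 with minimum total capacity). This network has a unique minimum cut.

augment #1: 5→7→10 push 8
augment #2: 5→8→10 push 10
augment #3: 5→0→6→10 push 16
augment #4: 5→7→6→10 push 1
augment #5: 5→7→3→6→10 push 1
augment #6: 5→7→3→8→10 push 4
augment #7: 5→11→1→8→10 push 4
augment #8: 5→7→3→6→8→10 push 1
max flow = 45; residual-reachable set from 5 gives S-side
cut edges (S→T): {(1,8), (3,8), (5,8), (6,8), (6,10), (7,10)} total cap 45

Min-cut arcs: {(1,8), (3,8), (5,8), (6,8), (6,10), (7,10)} (total capacity 45)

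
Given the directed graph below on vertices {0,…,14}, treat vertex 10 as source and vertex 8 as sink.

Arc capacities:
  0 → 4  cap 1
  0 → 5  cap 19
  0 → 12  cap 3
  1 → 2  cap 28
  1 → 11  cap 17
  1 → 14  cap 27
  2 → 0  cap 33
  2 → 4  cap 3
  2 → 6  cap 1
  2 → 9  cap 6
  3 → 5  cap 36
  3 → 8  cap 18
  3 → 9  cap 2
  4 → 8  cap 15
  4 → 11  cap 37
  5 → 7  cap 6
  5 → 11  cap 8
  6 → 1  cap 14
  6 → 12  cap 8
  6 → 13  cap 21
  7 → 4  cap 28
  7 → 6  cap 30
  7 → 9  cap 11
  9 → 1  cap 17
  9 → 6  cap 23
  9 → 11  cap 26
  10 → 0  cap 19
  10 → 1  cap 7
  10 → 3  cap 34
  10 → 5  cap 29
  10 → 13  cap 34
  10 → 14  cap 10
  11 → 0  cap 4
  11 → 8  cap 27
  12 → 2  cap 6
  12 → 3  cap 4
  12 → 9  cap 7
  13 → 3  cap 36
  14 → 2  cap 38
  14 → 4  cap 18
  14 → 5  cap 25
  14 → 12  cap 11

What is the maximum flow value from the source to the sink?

augment #1: 10→3→8 bottleneck 18, total now 18
augment #2: 10→0→4→8 bottleneck 1, total now 19
augment #3: 10→1→11→8 bottleneck 7, total now 26
augment #4: 10→5→11→8 bottleneck 8, total now 34
augment #5: 10→14→4→8 bottleneck 10, total now 44
augment #6: 10→3→9→11→8 bottleneck 2, total now 46
augment #7: 10→5→7→4→8 bottleneck 4, total now 50
augment #8: 10→0→12→9→11→8 bottleneck 3, total now 53
augment #9: 10→5→7→4→11→8 bottleneck 2, total now 55

Maximum flow value: 55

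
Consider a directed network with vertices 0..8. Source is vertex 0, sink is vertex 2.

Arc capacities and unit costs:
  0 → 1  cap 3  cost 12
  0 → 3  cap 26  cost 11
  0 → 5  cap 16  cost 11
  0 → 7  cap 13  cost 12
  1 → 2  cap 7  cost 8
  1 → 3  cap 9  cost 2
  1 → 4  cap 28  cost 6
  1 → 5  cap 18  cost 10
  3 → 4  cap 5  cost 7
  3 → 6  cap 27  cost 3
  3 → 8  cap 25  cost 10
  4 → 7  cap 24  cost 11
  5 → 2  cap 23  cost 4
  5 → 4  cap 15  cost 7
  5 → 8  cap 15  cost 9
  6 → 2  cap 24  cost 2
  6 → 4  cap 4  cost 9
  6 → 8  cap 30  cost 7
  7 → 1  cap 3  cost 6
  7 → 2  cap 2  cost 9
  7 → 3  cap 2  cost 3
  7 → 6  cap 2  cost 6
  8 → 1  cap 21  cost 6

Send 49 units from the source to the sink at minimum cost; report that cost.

shortest-cost path #1: 0→5→2 push 16 @ unit cost 15 (adds 240)
shortest-cost path #2: 0→3→6→2 push 24 @ unit cost 16 (adds 384)
shortest-cost path #3: 0→1→2 push 3 @ unit cost 20 (adds 60)
shortest-cost path #4: 0→7→2 push 2 @ unit cost 21 (adds 42)
shortest-cost path #5: 0→7→1→2 push 3 @ unit cost 26 (adds 78)
shortest-cost path #6: 0→3→8→1→2 push 1 @ unit cost 35 (adds 35)
total cost = 839

Minimum cost for 49 units: 839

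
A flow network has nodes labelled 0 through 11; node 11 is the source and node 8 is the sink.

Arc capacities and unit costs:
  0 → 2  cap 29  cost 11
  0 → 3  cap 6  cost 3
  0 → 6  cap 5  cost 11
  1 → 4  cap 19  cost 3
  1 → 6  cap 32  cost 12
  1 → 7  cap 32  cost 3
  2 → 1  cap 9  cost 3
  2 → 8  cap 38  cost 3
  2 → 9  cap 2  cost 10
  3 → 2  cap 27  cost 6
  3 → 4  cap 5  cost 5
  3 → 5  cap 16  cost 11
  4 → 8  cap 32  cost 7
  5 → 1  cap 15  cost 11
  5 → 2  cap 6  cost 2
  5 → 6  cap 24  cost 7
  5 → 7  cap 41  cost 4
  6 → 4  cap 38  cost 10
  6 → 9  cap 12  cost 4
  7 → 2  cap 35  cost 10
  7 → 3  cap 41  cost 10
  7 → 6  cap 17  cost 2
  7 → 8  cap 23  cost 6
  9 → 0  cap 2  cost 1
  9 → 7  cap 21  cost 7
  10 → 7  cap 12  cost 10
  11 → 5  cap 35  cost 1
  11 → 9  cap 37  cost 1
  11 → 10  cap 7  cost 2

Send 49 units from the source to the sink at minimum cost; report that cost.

Minimum cost for 49 units: 677

shortest-cost path #1: 11→5→2→8 push 6 @ unit cost 6 (adds 36)
shortest-cost path #2: 11→5→7→8 push 23 @ unit cost 11 (adds 253)
shortest-cost path #3: 11→9→0→3→2→8 push 2 @ unit cost 14 (adds 28)
shortest-cost path #4: 11→5→7→2→8 push 6 @ unit cost 18 (adds 108)
shortest-cost path #5: 11→9→7→2→8 push 12 @ unit cost 21 (adds 252)
total cost = 677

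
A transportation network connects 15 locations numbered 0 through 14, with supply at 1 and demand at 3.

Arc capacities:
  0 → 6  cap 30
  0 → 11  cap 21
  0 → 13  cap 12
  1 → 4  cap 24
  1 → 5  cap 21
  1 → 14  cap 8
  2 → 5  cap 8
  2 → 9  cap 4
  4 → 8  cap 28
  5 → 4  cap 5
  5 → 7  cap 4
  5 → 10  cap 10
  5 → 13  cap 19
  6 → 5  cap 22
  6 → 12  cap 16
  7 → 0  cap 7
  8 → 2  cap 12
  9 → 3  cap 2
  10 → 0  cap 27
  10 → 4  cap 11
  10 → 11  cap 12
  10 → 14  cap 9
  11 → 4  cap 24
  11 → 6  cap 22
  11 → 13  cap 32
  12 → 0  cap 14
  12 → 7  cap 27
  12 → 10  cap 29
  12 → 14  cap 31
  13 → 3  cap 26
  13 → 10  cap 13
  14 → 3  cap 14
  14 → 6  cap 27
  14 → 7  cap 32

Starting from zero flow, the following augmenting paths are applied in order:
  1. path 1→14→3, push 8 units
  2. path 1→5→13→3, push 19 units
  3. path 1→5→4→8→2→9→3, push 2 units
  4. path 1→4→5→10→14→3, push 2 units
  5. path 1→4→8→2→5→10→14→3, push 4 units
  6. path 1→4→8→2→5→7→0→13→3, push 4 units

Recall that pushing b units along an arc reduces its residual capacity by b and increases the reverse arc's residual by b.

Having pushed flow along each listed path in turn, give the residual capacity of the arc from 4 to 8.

Residual capacity of (4,8): 18

after path 1 (1→14→3, push 8): res(4,8)=28
after path 2 (1→5→13→3, push 19): res(4,8)=28
after path 3 (1→5→4→8→2→9→3, push 2): res(4,8)=26
after path 4 (1→4→5→10→14→3, push 2): res(4,8)=26
after path 5 (1→4→8→2→5→10→14→3, push 4): res(4,8)=22
after path 6 (1→4→8→2→5→7→0→13→3, push 4): res(4,8)=18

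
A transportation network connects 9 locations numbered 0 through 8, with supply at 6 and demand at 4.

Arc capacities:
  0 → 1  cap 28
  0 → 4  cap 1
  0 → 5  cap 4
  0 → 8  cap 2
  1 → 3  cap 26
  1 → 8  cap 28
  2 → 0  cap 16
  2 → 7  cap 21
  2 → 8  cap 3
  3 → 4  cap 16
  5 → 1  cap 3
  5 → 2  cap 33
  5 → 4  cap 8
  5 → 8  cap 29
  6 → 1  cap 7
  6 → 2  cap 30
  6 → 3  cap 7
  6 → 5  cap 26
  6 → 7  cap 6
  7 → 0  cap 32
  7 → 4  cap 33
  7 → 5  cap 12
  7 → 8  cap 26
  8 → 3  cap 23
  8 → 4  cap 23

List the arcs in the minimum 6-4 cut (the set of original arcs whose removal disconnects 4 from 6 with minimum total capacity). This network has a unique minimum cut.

augment #1: 6→3→4 push 7
augment #2: 6→5→4 push 8
augment #3: 6→7→4 push 6
augment #4: 6→1→3→4 push 7
augment #5: 6→2→0→4 push 1
augment #6: 6→2→7→4 push 21
augment #7: 6→2→8→4 push 3
augment #8: 6→5→8→4 push 18
augment #9: 6→2→0→8→4 push 2
augment #10: 6→2→0→1→3→4 push 2
max flow = 75; residual-reachable set from 6 gives S-side
cut edges (S→T): {(0,4), (2,7), (3,4), (5,4), (6,7), (8,4)} total cap 75

Min-cut arcs: {(0,4), (2,7), (3,4), (5,4), (6,7), (8,4)} (total capacity 75)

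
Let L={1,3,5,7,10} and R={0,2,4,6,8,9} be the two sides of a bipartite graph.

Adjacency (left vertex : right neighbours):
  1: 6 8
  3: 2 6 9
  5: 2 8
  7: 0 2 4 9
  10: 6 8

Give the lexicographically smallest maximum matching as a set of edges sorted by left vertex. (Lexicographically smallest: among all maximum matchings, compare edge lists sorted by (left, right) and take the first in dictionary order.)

|M| = 5 (so the lex-smallest maximum matching has 5 edges)
process left vertices in ascending order; for each, take the smallest-labelled available neighbour that still permits 5 edges overall, or leave it unmatched if none does
lex-smallest matching: {1-6, 3-9, 5-2, 7-0, 10-8}

Lex-smallest maximum matching: {(1,6), (3,9), (5,2), (7,0), (10,8)}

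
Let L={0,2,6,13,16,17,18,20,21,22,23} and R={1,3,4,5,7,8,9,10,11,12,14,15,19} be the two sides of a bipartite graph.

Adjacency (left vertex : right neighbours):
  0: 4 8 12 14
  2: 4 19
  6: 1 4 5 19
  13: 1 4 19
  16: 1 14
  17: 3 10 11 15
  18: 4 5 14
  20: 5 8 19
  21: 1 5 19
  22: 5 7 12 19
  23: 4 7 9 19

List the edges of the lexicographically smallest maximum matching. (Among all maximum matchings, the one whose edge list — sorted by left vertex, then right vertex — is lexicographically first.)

|M| = 10 (so the lex-smallest maximum matching has 10 edges)
process left vertices in ascending order; for each, take the smallest-labelled available neighbour that still permits 10 edges overall, or leave it unmatched if none does
lex-smallest matching: {0-12, 2-4, 6-1, 13-19, 16-14, 17-3, 18-5, 20-8, 22-7, 23-9}

Lex-smallest maximum matching: {(0,12), (2,4), (6,1), (13,19), (16,14), (17,3), (18,5), (20,8), (22,7), (23,9)}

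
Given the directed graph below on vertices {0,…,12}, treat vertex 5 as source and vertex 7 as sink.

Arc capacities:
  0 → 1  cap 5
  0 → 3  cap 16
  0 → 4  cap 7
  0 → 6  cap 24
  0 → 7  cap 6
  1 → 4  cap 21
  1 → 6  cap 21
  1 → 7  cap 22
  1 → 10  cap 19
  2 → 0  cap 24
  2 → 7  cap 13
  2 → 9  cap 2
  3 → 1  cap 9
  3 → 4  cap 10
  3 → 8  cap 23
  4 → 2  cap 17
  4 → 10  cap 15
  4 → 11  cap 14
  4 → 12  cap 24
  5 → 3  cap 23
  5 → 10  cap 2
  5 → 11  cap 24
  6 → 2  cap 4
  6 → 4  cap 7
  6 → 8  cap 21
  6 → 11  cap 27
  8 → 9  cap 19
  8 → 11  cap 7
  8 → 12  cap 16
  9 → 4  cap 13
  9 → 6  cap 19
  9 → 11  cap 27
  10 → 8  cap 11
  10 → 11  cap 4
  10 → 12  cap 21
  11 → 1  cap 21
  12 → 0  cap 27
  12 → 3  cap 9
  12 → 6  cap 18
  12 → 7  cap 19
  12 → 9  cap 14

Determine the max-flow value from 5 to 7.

augment #1: 5→3→1→7 bottleneck 9, total now 9
augment #2: 5→10→12→7 bottleneck 2, total now 11
augment #3: 5→11→1→7 bottleneck 13, total now 24
augment #4: 5→3→4→2→7 bottleneck 10, total now 34
augment #5: 5→3→8→12→7 bottleneck 4, total now 38
augment #6: 5→11→1→4→2→7 bottleneck 3, total now 41
augment #7: 5→11→1→4→12→7 bottleneck 5, total now 46

Maximum flow value: 46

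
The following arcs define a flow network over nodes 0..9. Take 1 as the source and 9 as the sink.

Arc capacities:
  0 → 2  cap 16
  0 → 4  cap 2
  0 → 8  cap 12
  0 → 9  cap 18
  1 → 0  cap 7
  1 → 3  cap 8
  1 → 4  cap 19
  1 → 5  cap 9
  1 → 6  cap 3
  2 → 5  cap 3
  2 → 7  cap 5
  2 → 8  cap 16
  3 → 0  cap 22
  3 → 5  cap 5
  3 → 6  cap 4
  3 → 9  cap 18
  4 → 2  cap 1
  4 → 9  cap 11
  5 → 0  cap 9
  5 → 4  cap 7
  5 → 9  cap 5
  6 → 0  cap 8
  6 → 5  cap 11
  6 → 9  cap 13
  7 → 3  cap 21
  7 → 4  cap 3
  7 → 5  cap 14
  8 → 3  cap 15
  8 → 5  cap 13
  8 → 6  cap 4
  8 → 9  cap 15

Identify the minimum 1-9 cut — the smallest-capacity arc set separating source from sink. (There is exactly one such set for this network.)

augment #1: 1→0→9 push 7
augment #2: 1→3→9 push 8
augment #3: 1→4→9 push 11
augment #4: 1→5→9 push 5
augment #5: 1→6→9 push 3
augment #6: 1→5→0→9 push 4
augment #7: 1→4→2→8→9 push 1
max flow = 39; residual-reachable set from 1 gives S-side
cut edges (S→T): {(1,0), (1,3), (1,5), (1,6), (4,2), (4,9)} total cap 39

Min-cut arcs: {(1,0), (1,3), (1,5), (1,6), (4,2), (4,9)} (total capacity 39)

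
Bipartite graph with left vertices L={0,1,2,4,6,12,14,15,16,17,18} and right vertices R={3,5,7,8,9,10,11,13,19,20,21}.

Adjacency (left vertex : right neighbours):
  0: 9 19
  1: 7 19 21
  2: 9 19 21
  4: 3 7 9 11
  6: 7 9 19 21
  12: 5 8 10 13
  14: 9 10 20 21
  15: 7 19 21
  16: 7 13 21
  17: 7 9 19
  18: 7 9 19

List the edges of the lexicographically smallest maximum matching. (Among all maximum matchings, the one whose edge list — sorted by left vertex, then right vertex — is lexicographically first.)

Lex-smallest maximum matching: {(0,9), (1,7), (2,19), (4,3), (6,21), (12,5), (14,10), (16,13)}

|M| = 8 (so the lex-smallest maximum matching has 8 edges)
process left vertices in ascending order; for each, take the smallest-labelled available neighbour that still permits 8 edges overall, or leave it unmatched if none does
lex-smallest matching: {0-9, 1-7, 2-19, 4-3, 6-21, 12-5, 14-10, 16-13}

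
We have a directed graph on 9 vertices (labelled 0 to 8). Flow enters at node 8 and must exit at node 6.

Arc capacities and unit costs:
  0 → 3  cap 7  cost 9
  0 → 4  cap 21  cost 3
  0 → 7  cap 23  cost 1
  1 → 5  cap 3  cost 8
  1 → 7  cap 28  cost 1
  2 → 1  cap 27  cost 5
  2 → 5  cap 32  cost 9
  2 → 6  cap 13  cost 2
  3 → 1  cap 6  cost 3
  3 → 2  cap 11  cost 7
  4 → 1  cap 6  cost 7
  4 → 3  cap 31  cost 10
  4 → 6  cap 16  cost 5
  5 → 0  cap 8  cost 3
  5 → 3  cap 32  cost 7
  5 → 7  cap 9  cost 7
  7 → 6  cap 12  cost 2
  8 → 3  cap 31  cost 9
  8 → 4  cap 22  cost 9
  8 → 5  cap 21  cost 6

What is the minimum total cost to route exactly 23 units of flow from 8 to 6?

shortest-cost path #1: 8→5→0→7→6 push 8 @ unit cost 12 (adds 96)
shortest-cost path #2: 8→4→6 push 15 @ unit cost 14 (adds 210)
total cost = 306

Minimum cost for 23 units: 306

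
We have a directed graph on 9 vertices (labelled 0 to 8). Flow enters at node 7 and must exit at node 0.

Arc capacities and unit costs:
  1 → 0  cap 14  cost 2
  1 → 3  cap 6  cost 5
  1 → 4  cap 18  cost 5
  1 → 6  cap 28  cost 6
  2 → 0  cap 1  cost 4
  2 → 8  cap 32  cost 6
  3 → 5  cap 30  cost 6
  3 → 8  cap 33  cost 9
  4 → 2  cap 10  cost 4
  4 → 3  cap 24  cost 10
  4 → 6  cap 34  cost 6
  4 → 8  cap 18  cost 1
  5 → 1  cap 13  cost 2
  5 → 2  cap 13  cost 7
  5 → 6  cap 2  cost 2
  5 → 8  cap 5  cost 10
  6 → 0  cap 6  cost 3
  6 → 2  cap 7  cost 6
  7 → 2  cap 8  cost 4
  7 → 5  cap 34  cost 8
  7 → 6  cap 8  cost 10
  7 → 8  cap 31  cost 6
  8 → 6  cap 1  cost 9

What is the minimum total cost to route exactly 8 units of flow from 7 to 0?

Minimum cost for 8 units: 92

shortest-cost path #1: 7→2→0 push 1 @ unit cost 8 (adds 8)
shortest-cost path #2: 7→5→1→0 push 7 @ unit cost 12 (adds 84)
total cost = 92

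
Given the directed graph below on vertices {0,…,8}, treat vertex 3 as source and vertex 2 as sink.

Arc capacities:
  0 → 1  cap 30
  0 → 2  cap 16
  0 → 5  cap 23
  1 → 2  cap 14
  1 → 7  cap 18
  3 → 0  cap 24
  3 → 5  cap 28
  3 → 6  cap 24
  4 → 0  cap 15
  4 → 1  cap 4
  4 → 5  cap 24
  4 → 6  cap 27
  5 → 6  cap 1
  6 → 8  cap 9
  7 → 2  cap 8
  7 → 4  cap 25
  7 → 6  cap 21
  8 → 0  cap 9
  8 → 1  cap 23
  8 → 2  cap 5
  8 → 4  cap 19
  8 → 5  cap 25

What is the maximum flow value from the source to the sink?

Maximum flow value: 33

augment #1: 3→0→2 bottleneck 16, total now 16
augment #2: 3→0→1→2 bottleneck 8, total now 24
augment #3: 3→6→8→2 bottleneck 5, total now 29
augment #4: 3→6→8→1→2 bottleneck 4, total now 33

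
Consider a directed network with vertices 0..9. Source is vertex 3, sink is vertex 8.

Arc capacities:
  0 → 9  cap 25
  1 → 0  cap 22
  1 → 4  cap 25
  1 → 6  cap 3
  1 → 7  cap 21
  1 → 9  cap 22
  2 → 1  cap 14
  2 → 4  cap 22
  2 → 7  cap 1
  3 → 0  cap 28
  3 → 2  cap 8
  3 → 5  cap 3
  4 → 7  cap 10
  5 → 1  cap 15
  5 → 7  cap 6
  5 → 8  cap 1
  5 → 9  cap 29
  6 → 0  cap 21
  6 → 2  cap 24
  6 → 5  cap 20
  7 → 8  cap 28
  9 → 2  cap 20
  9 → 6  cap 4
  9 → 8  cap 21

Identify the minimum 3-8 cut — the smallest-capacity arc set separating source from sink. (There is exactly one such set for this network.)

Min-cut arcs: {(0,9), (3,2), (3,5)} (total capacity 36)

augment #1: 3→5→8 push 1
augment #2: 3→0→9→8 push 21
augment #3: 3→2→7→8 push 1
augment #4: 3→5→7→8 push 2
augment #5: 3→2→1→7→8 push 7
augment #6: 3→0→9→2→1→7→8 push 4
max flow = 36; residual-reachable set from 3 gives S-side
cut edges (S→T): {(0,9), (3,2), (3,5)} total cap 36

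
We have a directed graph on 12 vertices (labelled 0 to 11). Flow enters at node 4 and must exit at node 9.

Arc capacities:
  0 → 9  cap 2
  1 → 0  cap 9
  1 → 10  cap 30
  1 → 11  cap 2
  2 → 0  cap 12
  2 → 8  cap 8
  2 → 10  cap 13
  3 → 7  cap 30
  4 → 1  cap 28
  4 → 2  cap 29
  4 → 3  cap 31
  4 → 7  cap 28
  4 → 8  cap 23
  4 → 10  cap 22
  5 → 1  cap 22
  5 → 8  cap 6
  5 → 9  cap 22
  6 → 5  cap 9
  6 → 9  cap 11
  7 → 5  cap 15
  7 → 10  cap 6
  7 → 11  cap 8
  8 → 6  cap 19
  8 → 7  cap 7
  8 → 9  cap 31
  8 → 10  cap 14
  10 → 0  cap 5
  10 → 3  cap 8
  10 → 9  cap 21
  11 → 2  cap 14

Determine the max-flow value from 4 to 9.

Maximum flow value: 69

augment #1: 4→8→9 bottleneck 23, total now 23
augment #2: 4→10→9 bottleneck 21, total now 44
augment #3: 4→1→0→9 bottleneck 2, total now 46
augment #4: 4→2→8→9 bottleneck 8, total now 54
augment #5: 4→7→5→9 bottleneck 15, total now 69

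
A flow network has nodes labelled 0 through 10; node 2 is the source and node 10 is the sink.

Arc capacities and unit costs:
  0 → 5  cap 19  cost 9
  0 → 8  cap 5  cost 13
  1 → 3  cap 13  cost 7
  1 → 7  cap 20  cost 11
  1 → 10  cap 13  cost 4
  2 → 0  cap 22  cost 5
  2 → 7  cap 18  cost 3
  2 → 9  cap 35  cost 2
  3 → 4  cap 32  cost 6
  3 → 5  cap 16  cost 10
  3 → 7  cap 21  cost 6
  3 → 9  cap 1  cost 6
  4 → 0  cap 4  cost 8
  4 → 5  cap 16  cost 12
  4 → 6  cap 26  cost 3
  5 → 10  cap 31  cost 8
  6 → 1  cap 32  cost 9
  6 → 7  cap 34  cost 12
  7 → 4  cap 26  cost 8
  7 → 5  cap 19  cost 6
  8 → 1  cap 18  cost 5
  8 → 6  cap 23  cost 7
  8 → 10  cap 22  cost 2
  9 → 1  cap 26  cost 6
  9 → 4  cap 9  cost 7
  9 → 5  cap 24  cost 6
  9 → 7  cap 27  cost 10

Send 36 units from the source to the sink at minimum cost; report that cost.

shortest-cost path #1: 2→9→1→10 push 13 @ unit cost 12 (adds 156)
shortest-cost path #2: 2→9→5→10 push 22 @ unit cost 16 (adds 352)
shortest-cost path #3: 2→7→5→10 push 1 @ unit cost 17 (adds 17)
total cost = 525

Minimum cost for 36 units: 525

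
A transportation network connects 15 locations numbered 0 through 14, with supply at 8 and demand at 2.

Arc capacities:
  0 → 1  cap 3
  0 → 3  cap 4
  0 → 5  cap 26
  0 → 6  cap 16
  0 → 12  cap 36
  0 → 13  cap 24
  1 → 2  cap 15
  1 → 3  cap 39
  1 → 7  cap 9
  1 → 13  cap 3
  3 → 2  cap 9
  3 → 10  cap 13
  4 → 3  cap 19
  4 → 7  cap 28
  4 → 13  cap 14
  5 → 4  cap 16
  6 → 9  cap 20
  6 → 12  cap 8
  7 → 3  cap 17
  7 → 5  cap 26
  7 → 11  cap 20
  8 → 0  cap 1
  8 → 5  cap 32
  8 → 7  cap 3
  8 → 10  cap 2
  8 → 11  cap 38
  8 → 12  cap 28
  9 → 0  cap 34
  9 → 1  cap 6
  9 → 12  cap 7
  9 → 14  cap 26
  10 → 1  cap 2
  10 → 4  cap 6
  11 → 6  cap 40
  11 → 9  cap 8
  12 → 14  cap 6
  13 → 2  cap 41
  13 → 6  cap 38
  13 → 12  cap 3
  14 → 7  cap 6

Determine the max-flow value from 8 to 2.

Maximum flow value: 54

augment #1: 8→0→1→2 bottleneck 1, total now 1
augment #2: 8→7→3→2 bottleneck 3, total now 4
augment #3: 8→10→1→2 bottleneck 2, total now 6
augment #4: 8→5→4→3→2 bottleneck 6, total now 12
augment #5: 8→5→4→13→2 bottleneck 10, total now 22
augment #6: 8→11→9→1→2 bottleneck 6, total now 28
augment #7: 8→11→9→0→1→2 bottleneck 2, total now 30
augment #8: 8→11→6→9→0→13→2 bottleneck 20, total now 50
augment #9: 8→12→14→7→3→4→13→2 bottleneck 4, total now 54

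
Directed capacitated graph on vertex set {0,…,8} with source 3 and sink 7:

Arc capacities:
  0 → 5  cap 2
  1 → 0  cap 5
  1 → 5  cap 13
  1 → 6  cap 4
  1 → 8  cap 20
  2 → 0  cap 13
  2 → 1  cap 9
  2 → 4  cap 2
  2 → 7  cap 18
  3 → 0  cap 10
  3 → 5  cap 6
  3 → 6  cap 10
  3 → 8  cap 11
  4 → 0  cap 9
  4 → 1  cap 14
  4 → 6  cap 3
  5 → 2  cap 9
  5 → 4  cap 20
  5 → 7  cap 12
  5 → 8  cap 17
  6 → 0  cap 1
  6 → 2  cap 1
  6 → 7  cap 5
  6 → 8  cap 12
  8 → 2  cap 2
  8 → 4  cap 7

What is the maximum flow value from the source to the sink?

Maximum flow value: 23

augment #1: 3→5→7 bottleneck 6, total now 6
augment #2: 3→6→7 bottleneck 5, total now 11
augment #3: 3→0→5→7 bottleneck 2, total now 13
augment #4: 3→6→2→7 bottleneck 1, total now 14
augment #5: 3→8→2→7 bottleneck 2, total now 16
augment #6: 3→8→4→1→5→7 bottleneck 4, total now 20
augment #7: 3→8→4→1→5→2→7 bottleneck 3, total now 23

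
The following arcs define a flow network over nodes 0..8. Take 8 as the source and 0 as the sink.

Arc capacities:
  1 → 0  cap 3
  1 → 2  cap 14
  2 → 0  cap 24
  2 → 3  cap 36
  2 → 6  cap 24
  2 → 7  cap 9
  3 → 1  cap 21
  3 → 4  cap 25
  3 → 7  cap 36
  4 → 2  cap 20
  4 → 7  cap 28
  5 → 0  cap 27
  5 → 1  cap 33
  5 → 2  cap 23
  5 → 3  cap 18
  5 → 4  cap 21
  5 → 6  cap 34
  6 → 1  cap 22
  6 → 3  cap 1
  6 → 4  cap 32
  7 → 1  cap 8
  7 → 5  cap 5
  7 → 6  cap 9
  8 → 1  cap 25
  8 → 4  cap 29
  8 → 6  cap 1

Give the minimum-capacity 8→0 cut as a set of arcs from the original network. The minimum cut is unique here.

Min-cut arcs: {(1,0), (2,0), (7,5)} (total capacity 32)

augment #1: 8→1→0 push 3
augment #2: 8→1→2→0 push 14
augment #3: 8→4→2→0 push 10
augment #4: 8→4→7→5→0 push 5
max flow = 32; residual-reachable set from 8 gives S-side
cut edges (S→T): {(1,0), (2,0), (7,5)} total cap 32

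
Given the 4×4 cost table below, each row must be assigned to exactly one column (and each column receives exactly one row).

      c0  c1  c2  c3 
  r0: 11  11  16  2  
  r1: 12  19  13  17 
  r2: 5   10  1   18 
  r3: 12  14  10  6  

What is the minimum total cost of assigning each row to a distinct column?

Minimum assignment cost: 29

optimal assignment: row0→col3 (cost 2), row1→col0 (cost 12), row2→col2 (cost 1), row3→col1 (cost 14)
total = 2 + 12 + 1 + 14 = 29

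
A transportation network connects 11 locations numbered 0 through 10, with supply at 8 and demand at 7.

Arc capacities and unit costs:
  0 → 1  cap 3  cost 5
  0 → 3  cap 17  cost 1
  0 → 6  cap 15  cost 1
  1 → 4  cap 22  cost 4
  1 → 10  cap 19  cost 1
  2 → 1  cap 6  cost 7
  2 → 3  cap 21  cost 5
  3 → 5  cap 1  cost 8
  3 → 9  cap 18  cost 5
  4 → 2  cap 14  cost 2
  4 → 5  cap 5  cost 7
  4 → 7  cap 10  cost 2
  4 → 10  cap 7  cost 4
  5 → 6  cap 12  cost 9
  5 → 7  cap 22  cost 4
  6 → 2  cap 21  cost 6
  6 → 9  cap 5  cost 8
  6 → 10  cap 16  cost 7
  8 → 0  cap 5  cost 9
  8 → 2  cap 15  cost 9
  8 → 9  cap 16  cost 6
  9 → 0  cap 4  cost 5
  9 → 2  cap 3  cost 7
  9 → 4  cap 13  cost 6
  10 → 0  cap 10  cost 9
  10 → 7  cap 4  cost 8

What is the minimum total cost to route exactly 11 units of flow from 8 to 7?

shortest-cost path #1: 8→9→4→7 push 10 @ unit cost 14 (adds 140)
shortest-cost path #2: 8→0→3→5→7 push 1 @ unit cost 22 (adds 22)
total cost = 162

Minimum cost for 11 units: 162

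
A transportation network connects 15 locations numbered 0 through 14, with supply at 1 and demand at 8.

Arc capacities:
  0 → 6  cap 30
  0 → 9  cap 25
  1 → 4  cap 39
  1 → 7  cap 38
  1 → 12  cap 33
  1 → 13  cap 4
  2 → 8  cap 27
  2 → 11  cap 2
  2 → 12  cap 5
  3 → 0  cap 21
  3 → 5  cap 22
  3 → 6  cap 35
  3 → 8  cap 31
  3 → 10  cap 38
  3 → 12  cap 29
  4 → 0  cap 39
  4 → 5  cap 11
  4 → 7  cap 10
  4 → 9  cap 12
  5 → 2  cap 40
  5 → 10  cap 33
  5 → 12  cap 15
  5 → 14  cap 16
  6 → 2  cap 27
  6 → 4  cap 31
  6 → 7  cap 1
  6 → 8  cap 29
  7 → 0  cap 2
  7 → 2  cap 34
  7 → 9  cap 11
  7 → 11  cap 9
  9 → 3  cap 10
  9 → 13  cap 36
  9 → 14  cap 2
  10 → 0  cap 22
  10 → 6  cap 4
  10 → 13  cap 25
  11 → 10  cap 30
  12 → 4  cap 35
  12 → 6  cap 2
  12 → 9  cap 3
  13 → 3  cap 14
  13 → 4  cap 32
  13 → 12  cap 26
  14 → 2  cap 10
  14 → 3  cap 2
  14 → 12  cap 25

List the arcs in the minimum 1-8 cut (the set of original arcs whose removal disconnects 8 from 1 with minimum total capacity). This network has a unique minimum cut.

Min-cut arcs: {(2,8), (6,8), (9,3), (13,3), (14,3)} (total capacity 82)

augment #1: 1→7→2→8 push 27
augment #2: 1→12→6→8 push 2
augment #3: 1→13→3→8 push 4
augment #4: 1→4→0→6→8 push 27
augment #5: 1→4→9→3→8 push 10
augment #6: 1→4→5→14→3→8 push 2
augment #7: 1→7→9→13→3→8 push 10
max flow = 82; residual-reachable set from 1 gives S-side
cut edges (S→T): {(2,8), (6,8), (9,3), (13,3), (14,3)} total cap 82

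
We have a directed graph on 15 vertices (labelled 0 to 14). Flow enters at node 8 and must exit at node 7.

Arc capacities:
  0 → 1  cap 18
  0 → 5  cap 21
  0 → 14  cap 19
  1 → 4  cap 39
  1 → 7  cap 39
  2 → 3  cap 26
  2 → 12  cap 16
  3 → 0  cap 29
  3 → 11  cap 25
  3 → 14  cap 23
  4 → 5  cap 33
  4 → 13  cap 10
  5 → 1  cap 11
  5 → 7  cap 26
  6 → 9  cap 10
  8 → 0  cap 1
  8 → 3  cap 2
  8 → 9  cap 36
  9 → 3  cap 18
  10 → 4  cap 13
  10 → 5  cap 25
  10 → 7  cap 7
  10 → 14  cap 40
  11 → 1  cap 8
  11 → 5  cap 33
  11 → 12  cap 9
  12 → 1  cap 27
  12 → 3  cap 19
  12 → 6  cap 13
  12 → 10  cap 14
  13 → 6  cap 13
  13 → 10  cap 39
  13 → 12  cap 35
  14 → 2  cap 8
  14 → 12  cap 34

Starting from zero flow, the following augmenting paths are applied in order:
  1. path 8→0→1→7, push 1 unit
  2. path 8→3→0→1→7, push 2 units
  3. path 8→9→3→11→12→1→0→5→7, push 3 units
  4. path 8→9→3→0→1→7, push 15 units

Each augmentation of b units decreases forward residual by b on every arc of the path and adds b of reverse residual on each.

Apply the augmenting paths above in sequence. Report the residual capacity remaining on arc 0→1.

after path 1 (8→0→1→7, push 1): res(0,1)=17
after path 2 (8→3→0→1→7, push 2): res(0,1)=15
after path 3 (8→9→3→11→12→1→0→5→7, push 3): res(0,1)=18
after path 4 (8→9→3→0→1→7, push 15): res(0,1)=3

Residual capacity of (0,1): 3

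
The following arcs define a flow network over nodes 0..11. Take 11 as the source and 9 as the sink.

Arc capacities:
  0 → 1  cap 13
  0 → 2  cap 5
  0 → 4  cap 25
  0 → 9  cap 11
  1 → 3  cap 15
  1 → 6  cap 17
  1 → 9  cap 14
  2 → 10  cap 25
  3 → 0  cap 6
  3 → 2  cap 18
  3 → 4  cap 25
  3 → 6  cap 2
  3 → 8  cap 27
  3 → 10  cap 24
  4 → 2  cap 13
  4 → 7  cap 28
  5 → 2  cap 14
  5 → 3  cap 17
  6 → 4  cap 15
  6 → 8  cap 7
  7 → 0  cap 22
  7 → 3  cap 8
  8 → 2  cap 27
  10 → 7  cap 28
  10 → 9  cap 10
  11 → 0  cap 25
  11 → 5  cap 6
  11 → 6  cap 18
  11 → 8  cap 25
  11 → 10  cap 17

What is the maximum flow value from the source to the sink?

augment #1: 11→0→9 bottleneck 11, total now 11
augment #2: 11→10→9 bottleneck 10, total now 21
augment #3: 11→0→1→9 bottleneck 13, total now 34

Maximum flow value: 34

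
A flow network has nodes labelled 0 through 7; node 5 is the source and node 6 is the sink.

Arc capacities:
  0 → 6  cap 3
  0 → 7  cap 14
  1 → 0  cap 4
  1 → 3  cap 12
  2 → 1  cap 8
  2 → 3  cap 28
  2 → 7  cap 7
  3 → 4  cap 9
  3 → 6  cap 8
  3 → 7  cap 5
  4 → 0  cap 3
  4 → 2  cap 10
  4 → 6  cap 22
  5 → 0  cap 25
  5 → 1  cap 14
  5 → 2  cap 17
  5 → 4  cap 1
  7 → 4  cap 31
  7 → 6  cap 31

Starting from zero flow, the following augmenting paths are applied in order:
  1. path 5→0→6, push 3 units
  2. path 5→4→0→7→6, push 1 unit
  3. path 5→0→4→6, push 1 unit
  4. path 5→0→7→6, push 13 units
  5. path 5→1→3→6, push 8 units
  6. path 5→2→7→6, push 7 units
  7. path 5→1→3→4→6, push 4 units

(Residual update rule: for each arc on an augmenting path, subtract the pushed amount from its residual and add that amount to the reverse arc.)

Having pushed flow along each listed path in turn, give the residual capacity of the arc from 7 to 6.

after path 1 (5→0→6, push 3): res(7,6)=31
after path 2 (5→4→0→7→6, push 1): res(7,6)=30
after path 3 (5→0→4→6, push 1): res(7,6)=30
after path 4 (5→0→7→6, push 13): res(7,6)=17
after path 5 (5→1→3→6, push 8): res(7,6)=17
after path 6 (5→2→7→6, push 7): res(7,6)=10
after path 7 (5→1→3→4→6, push 4): res(7,6)=10

Residual capacity of (7,6): 10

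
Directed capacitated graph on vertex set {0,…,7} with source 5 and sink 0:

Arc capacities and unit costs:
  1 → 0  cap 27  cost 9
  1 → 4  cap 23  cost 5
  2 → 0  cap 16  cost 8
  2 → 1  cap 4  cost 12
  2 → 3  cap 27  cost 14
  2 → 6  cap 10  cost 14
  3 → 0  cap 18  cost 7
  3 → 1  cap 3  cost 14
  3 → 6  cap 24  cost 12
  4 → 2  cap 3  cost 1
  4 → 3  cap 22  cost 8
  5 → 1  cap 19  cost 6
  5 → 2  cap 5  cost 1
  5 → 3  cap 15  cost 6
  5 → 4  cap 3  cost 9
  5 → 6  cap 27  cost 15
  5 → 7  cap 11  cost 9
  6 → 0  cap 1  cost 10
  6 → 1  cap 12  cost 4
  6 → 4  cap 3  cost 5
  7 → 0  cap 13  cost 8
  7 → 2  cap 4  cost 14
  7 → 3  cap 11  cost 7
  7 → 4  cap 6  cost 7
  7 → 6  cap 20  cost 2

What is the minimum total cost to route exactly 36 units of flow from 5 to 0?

Minimum cost for 36 units: 480

shortest-cost path #1: 5→2→0 push 5 @ unit cost 9 (adds 45)
shortest-cost path #2: 5→3→0 push 15 @ unit cost 13 (adds 195)
shortest-cost path #3: 5→1→0 push 16 @ unit cost 15 (adds 240)
total cost = 480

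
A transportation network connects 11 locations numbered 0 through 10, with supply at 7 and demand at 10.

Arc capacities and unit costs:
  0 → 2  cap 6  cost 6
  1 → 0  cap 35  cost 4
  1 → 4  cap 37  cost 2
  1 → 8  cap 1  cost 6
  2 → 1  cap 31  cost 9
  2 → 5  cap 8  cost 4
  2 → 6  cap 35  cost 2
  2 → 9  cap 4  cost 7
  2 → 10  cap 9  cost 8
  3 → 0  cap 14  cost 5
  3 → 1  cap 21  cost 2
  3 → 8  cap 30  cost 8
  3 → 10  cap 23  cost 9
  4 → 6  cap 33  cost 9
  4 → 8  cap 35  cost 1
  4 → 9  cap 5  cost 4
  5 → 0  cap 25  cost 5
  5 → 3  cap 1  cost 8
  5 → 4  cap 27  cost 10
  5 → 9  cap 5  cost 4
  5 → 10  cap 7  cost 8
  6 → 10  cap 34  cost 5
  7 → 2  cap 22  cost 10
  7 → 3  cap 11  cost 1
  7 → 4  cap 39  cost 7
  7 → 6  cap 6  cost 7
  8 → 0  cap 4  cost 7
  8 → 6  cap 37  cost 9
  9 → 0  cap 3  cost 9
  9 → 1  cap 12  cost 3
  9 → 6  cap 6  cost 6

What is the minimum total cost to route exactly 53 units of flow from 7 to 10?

shortest-cost path #1: 7→3→10 push 11 @ unit cost 10 (adds 110)
shortest-cost path #2: 7→6→10 push 6 @ unit cost 12 (adds 72)
shortest-cost path #3: 7→2→6→10 push 22 @ unit cost 17 (adds 374)
shortest-cost path #4: 7→4→6→10 push 6 @ unit cost 21 (adds 126)
shortest-cost path #5: 7→4→6→2→10 push 8 @ unit cost 22 (adds 176)
total cost = 858

Minimum cost for 53 units: 858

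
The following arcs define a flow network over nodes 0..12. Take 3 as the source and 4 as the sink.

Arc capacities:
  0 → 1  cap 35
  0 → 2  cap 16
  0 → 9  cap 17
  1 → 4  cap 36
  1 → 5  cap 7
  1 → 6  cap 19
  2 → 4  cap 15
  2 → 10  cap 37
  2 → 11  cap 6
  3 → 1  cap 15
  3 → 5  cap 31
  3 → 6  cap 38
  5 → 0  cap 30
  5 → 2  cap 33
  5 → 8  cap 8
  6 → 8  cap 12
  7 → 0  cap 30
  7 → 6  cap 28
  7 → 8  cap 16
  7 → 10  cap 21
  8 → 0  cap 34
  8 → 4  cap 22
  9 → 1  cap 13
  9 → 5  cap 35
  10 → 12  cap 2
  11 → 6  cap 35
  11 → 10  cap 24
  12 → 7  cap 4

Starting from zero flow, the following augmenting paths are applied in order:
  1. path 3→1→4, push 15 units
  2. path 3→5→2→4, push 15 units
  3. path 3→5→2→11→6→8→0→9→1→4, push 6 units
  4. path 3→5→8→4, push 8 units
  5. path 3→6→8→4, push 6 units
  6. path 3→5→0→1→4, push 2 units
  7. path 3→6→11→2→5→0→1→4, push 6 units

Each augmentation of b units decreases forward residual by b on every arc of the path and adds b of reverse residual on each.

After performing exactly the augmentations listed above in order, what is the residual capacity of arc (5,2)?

after path 1 (3→1→4, push 15): res(5,2)=33
after path 2 (3→5→2→4, push 15): res(5,2)=18
after path 3 (3→5→2→11→6→8→0→9→1→4, push 6): res(5,2)=12
after path 4 (3→5→8→4, push 8): res(5,2)=12
after path 5 (3→6→8→4, push 6): res(5,2)=12
after path 6 (3→5→0→1→4, push 2): res(5,2)=12
after path 7 (3→6→11→2→5→0→1→4, push 6): res(5,2)=18

Residual capacity of (5,2): 18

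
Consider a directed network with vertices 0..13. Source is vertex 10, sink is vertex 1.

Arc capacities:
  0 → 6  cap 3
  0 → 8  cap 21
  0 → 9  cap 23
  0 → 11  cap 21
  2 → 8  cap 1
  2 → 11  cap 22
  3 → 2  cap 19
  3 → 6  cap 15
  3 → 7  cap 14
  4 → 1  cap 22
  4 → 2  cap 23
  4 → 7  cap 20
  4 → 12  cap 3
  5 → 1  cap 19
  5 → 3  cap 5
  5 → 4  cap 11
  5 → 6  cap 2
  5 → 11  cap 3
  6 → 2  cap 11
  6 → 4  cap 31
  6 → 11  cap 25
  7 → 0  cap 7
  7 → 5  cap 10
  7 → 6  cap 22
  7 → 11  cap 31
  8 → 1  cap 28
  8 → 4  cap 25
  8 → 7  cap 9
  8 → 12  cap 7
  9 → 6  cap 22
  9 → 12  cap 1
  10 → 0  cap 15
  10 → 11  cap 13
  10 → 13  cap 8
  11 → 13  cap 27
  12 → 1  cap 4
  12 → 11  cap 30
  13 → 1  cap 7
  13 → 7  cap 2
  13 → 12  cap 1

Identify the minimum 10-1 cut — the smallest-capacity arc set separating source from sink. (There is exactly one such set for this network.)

Min-cut arcs: {(10,0), (13,1), (13,7), (13,12)} (total capacity 25)

augment #1: 10→13→1 push 7
augment #2: 10→0→8→1 push 15
augment #3: 10→13→12→1 push 1
augment #4: 10→11→13→7→5→1 push 2
max flow = 25; residual-reachable set from 10 gives S-side
cut edges (S→T): {(10,0), (13,1), (13,7), (13,12)} total cap 25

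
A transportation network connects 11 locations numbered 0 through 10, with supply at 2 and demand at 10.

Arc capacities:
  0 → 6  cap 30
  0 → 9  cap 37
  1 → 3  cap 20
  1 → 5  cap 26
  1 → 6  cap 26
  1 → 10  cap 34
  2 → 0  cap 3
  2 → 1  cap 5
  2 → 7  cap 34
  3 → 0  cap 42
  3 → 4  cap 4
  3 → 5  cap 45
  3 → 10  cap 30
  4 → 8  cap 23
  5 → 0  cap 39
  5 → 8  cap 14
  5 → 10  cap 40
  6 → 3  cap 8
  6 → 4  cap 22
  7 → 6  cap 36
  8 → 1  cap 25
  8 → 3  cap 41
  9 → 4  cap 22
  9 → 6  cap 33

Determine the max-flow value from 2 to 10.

Maximum flow value: 36

augment #1: 2→1→10 bottleneck 5, total now 5
augment #2: 2→0→6→3→10 bottleneck 3, total now 8
augment #3: 2→7→6→3→10 bottleneck 5, total now 13
augment #4: 2→7→6→4→8→1→10 bottleneck 22, total now 35
augment #5: 2→7→6→0→9→4→8→1→10 bottleneck 1, total now 36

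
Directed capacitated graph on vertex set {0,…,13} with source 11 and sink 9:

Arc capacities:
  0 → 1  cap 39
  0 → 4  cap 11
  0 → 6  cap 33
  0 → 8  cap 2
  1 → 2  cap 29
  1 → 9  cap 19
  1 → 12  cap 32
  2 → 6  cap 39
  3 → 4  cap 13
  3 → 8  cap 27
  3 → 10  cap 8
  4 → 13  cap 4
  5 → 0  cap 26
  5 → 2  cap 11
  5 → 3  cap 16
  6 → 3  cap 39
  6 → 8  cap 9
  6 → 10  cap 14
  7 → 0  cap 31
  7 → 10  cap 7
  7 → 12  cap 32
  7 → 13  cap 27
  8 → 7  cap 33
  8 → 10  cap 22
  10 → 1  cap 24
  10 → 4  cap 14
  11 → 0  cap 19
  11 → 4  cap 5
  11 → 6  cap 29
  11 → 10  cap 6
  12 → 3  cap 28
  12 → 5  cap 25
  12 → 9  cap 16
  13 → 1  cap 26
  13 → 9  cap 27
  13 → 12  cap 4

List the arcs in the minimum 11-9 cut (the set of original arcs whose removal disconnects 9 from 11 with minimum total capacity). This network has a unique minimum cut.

augment #1: 11→0→1→9 push 19
augment #2: 11→4→13→9 push 4
augment #3: 11→10→1→12→9 push 6
augment #4: 11→6→8→7→12→9 push 9
augment #5: 11→6→10→1→12→9 push 1
augment #6: 11→6→3→8→7→13→9 push 19
max flow = 58; residual-reachable set from 11 gives S-side
cut edges (S→T): {(4,13), (11,0), (11,6), (11,10)} total cap 58

Min-cut arcs: {(4,13), (11,0), (11,6), (11,10)} (total capacity 58)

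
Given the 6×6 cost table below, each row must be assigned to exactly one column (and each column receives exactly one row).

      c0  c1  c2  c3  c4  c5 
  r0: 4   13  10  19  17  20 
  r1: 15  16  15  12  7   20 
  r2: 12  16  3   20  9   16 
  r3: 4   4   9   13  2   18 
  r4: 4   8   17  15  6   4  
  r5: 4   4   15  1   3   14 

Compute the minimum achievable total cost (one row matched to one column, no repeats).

Minimum assignment cost: 23

optimal assignment: row0→col0 (cost 4), row1→col4 (cost 7), row2→col2 (cost 3), row3→col1 (cost 4), row4→col5 (cost 4), row5→col3 (cost 1)
total = 4 + 7 + 3 + 4 + 4 + 1 = 23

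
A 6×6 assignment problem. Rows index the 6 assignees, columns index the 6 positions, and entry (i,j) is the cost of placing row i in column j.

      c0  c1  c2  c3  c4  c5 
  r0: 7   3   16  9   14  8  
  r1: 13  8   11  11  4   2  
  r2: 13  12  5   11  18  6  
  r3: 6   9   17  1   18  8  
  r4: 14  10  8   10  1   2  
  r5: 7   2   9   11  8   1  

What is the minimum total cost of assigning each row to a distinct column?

optimal assignment: row0→col0 (cost 7), row1→col5 (cost 2), row2→col2 (cost 5), row3→col3 (cost 1), row4→col4 (cost 1), row5→col1 (cost 2)
total = 7 + 2 + 5 + 1 + 1 + 2 = 18

Minimum assignment cost: 18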